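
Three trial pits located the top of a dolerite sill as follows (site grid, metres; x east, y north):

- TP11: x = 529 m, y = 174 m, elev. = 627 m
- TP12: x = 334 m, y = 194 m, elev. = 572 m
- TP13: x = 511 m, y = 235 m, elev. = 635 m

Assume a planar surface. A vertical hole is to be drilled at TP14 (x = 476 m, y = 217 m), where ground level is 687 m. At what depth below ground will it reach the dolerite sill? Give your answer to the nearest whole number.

Let the plane be z = a·x + b·y + c.
TP12−TP11: −195a + 20b = −55;  TP13−TP11: −18a + 61b = 8.
Solving gives a = 0.30472, b = 0.22107.
Then c = 627 − a·529 − b·174 = 427.34.
At (476, 217): z_contact = 145.0 + 48.0 + 427.34 = 620.4 m.
Depth below ground = 687 − 620.4 = 67 m.

67 m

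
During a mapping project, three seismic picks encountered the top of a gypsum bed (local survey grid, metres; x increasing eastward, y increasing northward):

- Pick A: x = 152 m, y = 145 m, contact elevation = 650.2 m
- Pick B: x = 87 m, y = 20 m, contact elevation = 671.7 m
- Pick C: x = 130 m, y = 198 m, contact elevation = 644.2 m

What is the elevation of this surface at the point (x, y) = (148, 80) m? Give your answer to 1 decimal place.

Two edge vectors: Pick A→Pick B = (-65, -125, 21.5), Pick A→Pick C = (-22, 53, -6).
Normal n = (Pick A→Pick B) × (Pick A→Pick C) = (-389.5, -863, -6195).
So ∂z/∂x = −n_x/n_z = −0.06287 and ∂z/∂y = −n_y/n_z = −0.13931.
Intercept c from Pick A: 650.2 + 9.56 + 20.20 = 679.96.
At (148, 80): z = −9.3 − 11.1 + 679.96 = 659.5 m.

659.5 m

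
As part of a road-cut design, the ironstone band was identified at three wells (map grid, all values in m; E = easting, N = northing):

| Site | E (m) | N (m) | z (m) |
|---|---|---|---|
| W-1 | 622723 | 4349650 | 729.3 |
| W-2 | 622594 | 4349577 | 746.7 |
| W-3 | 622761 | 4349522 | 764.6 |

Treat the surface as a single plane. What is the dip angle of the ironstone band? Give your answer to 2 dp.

15.16°

Two edge vectors: W-1→W-2 = (-129, -73, 17.4), W-1→W-3 = (38, -128, 35.3).
Normal n = (W-1→W-2) × (W-1→W-3) = (-349.7, 5214.9, 19286).
So ∂z/∂E = −n_x/n_z = 0.01813 and ∂z/∂N = −n_y/n_z = −0.27040.
Gradient magnitude |∇z| = √(a² + b²) = √(0.00033 + 0.07312) = 0.27101.
True dip = arctan(0.27101) = 15.16°, dipping toward N (azimuth ≈ 356°).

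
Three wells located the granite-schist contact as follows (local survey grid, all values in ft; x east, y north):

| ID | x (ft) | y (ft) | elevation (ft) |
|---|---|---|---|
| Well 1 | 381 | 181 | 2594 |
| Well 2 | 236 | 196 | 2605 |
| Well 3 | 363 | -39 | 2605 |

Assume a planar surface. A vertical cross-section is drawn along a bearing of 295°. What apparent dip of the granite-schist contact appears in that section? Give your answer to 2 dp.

3.12°

Let the plane be z = a·x + b·y + c.
Well 2−Well 1: −145a + 15b = 11;  Well 3−Well 1: −18a − 220b = 11.
Solving gives a = −0.08035, b = −0.04343.
Unit vector along 295° is (sin 295°, cos 295°) = (-0.9063, 0.4226).
Slope in that direction = a·(-0.9063) + b·(0.4226) = 0.05447.
Apparent dip = arctan|0.05447| = 3.12° (true dip is 5.2°, so apparent ≤ true as expected).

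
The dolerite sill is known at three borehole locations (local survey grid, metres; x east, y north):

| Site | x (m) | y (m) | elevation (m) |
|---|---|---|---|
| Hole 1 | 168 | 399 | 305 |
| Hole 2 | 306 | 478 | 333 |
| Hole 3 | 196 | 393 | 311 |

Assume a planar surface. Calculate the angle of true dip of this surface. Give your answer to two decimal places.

Two edge vectors: Hole 1→Hole 2 = (138, 79, 28), Hole 1→Hole 3 = (28, -6, 6).
Normal n = (Hole 1→Hole 2) × (Hole 1→Hole 3) = (642, -44, -3040).
So ∂z/∂x = −n_x/n_z = 0.21118 and ∂z/∂y = −n_y/n_z = −0.01447.
Gradient magnitude |∇z| = √(a² + b²) = √(0.04460 + 0.00021) = 0.21168.
True dip = arctan(0.21168) = 11.95°, dipping toward W (azimuth ≈ 274°).

11.95°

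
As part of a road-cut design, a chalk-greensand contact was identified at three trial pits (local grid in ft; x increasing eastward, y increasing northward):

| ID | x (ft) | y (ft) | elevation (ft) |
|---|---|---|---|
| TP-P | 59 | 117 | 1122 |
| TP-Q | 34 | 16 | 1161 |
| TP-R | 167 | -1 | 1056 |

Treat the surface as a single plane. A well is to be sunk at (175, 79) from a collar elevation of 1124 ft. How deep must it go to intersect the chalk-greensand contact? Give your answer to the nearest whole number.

89 ft

Two edge vectors: TP-P→TP-Q = (-25, -101, 39), TP-P→TP-R = (108, -118, -66).
Normal n = (TP-P→TP-Q) × (TP-P→TP-R) = (11268, 2562, 13858).
So ∂z/∂x = −n_x/n_z = −0.81310 and ∂z/∂y = −n_y/n_z = −0.18488.
Intercept c from TP-P: 1122 + 47.97 + 21.63 = 1191.60.
At (175, 79): z_contact = −142.3 − 14.6 + 1191.60 = 1034.7 ft.
Depth below ground = 1124 − 1034.7 = 89 ft.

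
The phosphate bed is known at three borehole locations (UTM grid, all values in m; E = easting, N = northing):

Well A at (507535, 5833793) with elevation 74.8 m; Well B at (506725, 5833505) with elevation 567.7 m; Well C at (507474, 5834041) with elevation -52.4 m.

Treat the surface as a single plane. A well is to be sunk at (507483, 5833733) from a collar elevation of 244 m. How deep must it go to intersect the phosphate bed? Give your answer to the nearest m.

Two edge vectors: Well A→Well B = (-810, -288, 492.9), Well A→Well C = (-61, 248, -127.2).
Normal n = (Well A→Well B) × (Well A→Well C) = (-85605.6, -133098.9, -218448).
So ∂z/∂E = −n_x/n_z = −0.39188091 and ∂z/∂N = −n_y/n_z = −0.60929329.
Intercept c from Well A: 74.8 + 198893.28 + 3554490.91 = 3753458.99.
At (507483, 5833733): z_contact = −198872.9 − 3554454.4 + 3753458.99 = 131.7 m.
Depth below ground = 244 − 131.7 = 112 m.

112 m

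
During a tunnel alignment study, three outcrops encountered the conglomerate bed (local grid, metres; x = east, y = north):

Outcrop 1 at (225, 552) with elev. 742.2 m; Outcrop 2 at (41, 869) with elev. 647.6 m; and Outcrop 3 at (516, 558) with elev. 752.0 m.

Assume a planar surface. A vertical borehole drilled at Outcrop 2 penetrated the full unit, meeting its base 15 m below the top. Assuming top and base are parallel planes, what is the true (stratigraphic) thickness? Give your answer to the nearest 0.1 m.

Two edge vectors: Outcrop 1→Outcrop 2 = (-184, 317, -94.6), Outcrop 1→Outcrop 3 = (291, 6, 9.8).
Normal n = (Outcrop 1→Outcrop 2) × (Outcrop 1→Outcrop 3) = (3674.2, -25725.4, -93351).
So ∂z/∂x = −n_x/n_z = 0.03936 and ∂z/∂y = −n_y/n_z = −0.27558.
|∇z| = √(a²+b²) = 0.27837, so dip δ = arctan(0.27837) = 15.56°.
True thickness = vertical thickness × cos δ = 15 × cos 15.56° = 14.5 m.

14.5 m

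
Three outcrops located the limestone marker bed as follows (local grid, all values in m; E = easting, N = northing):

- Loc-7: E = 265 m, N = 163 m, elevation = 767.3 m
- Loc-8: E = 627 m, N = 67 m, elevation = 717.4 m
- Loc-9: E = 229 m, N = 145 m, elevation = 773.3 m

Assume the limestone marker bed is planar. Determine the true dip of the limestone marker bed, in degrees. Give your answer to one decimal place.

Let the plane be z = a·E + b·N + c.
Loc-8−Loc-7: 362a − 96b = −49.9;  Loc-9−Loc-7: −36a − 18b = 6.
Solving gives a = −0.14783, b = −0.03767.
Gradient magnitude |∇z| = √(a² + b²) = √(0.02185 + 0.00142) = 0.15256.
True dip = arctan(0.15256) = 8.7°, dipping toward ENE (azimuth ≈ 076°).

8.7°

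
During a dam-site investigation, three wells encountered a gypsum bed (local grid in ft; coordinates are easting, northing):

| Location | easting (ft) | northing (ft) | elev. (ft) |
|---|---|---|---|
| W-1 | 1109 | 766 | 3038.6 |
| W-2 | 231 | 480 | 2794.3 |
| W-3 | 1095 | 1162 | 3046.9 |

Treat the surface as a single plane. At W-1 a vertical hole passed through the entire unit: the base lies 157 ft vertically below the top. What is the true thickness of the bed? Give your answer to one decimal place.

Two edge vectors: W-1→W-2 = (-878, -286, -244.3), W-1→W-3 = (-14, 396, 8.3).
Normal n = (W-1→W-2) × (W-1→W-3) = (94369, 10707.6, -351692).
So ∂z/∂easting = −n_x/n_z = 0.26833 and ∂z/∂northing = −n_y/n_z = 0.03045.
|∇z| = √(a²+b²) = 0.27005, so dip δ = arctan(0.27005) = 15.11°.
True thickness = vertical thickness × cos δ = 157 × cos 15.11° = 151.6 ft.

151.6 ft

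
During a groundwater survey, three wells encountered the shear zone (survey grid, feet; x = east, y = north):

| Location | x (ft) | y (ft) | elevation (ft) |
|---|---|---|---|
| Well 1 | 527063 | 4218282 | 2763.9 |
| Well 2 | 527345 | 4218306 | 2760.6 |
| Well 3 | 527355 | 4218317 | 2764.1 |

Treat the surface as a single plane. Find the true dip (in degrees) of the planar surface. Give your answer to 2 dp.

Let the plane be z = a·x + b·y + c.
Well 2−Well 1: 282a + 24b = −3.3;  Well 3−Well 1: 292a + 35b = 0.2.
Solving gives a = −0.04203, b = 0.35639.
Gradient magnitude |∇z| = √(a² + b²) = √(0.00177 + 0.12702) = 0.35886.
True dip = arctan(0.35886) = 19.74°, dipping toward S (azimuth ≈ 173°).

19.74°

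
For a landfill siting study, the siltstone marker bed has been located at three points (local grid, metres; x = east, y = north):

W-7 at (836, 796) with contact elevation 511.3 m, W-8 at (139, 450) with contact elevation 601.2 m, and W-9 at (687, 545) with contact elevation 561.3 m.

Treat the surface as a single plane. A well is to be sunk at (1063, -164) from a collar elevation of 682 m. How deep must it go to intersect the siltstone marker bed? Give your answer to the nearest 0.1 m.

13.5 m

Two edge vectors: W-7→W-8 = (-697, -346, 89.9), W-7→W-9 = (-149, -251, 50).
Normal n = (W-7→W-8) × (W-7→W-9) = (5264.9, 21454.9, 123393).
So ∂z/∂x = −n_x/n_z = −0.042668 and ∂z/∂y = −n_y/n_z = −0.173875.
Intercept c from W-7: 511.3 + 35.67 + 138.40 = 685.37.
At (1063, -164): z_contact = −45.36 + 28.52 + 685.37 = 668.53 m.
Depth below ground = 682 − 668.53 = 13.5 m.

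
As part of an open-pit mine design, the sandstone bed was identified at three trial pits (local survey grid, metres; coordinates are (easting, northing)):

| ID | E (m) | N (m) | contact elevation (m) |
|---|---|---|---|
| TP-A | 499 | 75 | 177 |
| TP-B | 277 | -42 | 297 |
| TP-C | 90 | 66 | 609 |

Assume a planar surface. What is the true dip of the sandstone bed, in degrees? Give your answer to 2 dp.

Two edge vectors: TP-A→TP-B = (-222, -117, 120), TP-A→TP-C = (-409, -9, 432).
Normal n = (TP-A→TP-B) × (TP-A→TP-C) = (-49464, 46824, -45855).
So ∂z/∂E = −n_x/n_z = −1.07870 and ∂z/∂N = −n_y/n_z = 1.02113.
Gradient magnitude |∇z| = √(a² + b²) = √(1.16360 + 1.04271) = 1.48537.
True dip = arctan(1.48537) = 56.05°, dipping toward SE (azimuth ≈ 133°).

56.05°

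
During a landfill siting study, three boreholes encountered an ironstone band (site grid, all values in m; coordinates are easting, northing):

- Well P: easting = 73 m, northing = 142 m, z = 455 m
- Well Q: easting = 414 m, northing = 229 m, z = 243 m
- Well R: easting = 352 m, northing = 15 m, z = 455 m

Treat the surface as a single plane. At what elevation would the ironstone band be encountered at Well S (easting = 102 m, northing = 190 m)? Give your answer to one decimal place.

Let the plane be z = a·easting + b·northing + c.
Well Q−Well P: 341a + 87b = −212;  Well R−Well P: 279a − 127b = 0.
Solving gives a = −0.39840, b = −0.87523.
Then c = 455 − a·73 − b·142 = 608.37.
At (102, 190): z = −40.6 − 166.3 + 608.37 = 401.4 m.

401.4 m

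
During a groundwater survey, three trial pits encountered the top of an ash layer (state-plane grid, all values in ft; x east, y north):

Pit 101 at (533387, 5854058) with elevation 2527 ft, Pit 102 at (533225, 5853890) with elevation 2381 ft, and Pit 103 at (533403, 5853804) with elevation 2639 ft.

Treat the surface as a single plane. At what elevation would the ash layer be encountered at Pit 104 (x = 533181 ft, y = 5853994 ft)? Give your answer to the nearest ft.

Two edge vectors: Pit 101→Pit 102 = (-162, -168, -146), Pit 101→Pit 103 = (16, -254, 112).
Normal n = (Pit 101→Pit 102) × (Pit 101→Pit 103) = (-55900, 15808, 43836).
So ∂z/∂x = −n_x/n_z = 1.27520759 and ∂z/∂y = −n_y/n_z = −0.36061684.
Intercept c from Pit 101: 2527 − 680179.15 + 2111071.92 = 1433419.77.
At (533181, 5853994): z = 679916.5 − 2111048.8 + 1433419.77 = 2287.4 ft.

2287 ft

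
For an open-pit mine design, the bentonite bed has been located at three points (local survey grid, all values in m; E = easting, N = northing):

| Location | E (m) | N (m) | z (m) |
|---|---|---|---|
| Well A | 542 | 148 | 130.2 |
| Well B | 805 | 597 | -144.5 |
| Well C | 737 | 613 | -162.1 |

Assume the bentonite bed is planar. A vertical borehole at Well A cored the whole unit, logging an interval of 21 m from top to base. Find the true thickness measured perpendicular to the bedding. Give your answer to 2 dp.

17.38 m

Let the plane be z = a·E + b·N + c.
Well B−Well A: 263a + 449b = −274.7;  Well C−Well A: 195a + 465b = −292.3.
Solving gives a = 0.10096, b = −0.67094.
|∇z| = √(a²+b²) = 0.67849, so dip δ = arctan(0.67849) = 34.16°.
True thickness = vertical thickness × cos δ = 21 × cos 34.16° = 17.38 m.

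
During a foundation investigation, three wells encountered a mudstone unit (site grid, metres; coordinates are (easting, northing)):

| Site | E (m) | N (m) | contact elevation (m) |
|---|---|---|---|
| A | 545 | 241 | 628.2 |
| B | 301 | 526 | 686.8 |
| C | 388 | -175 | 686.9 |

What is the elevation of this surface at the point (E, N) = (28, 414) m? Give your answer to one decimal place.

767.5 m

Let the plane be z = a·E + b·N + c.
B−A: −244a + 285b = 58.6;  C−A: −157a − 416b = 58.7.
Solving gives a = −0.28108, b = −0.03503.
Then c = 628.2 − a·545 − b·241 = 789.83.
At (28, 414): z = −7.9 − 14.5 + 789.83 = 767.5 m.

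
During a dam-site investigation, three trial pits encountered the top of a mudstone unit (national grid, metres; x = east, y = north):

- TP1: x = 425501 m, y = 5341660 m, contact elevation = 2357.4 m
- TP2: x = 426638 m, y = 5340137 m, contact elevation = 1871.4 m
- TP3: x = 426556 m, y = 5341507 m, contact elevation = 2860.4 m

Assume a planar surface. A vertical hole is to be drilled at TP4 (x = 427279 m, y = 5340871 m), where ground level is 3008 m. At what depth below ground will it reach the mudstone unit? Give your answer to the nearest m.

Let the plane be z = a·x + b·y + c.
TP2−TP1: 1137a − 1523b = −486;  TP3−TP1: 1055a − 153b = 503.
Solving gives a = 0.58656104, b = 0.75700584.
Then c = 2357.4 − a·425501 − b·5341660 = −4290892.74.
At (427279, 5340871): z_contact = 250625.2 + 4043070.6 − 4290892.74 = 2803.0 m.
Depth below ground = 3008 − 2803.0 = 205 m.

205 m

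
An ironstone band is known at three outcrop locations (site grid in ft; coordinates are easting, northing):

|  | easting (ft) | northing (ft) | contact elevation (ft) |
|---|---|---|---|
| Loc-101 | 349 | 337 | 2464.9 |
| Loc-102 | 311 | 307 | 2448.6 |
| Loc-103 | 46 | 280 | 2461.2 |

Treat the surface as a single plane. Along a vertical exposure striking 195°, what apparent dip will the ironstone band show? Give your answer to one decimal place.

Let the plane be z = a·easting + b·northing + c.
Loc-102−Loc-101: −38a − 30b = −16.3;  Loc-103−Loc-101: −303a − 57b = −3.7.
Solving gives a = −0.11815, b = 0.69300.
Unit vector along 195° is (sin 195°, cos 195°) = (-0.2588, -0.9659).
Slope in that direction = a·(-0.2588) + b·(-0.9659) = −0.63880.
Apparent dip = arctan|0.63880| = 32.6° (true dip is 35.1°, so apparent ≤ true as expected).

32.6°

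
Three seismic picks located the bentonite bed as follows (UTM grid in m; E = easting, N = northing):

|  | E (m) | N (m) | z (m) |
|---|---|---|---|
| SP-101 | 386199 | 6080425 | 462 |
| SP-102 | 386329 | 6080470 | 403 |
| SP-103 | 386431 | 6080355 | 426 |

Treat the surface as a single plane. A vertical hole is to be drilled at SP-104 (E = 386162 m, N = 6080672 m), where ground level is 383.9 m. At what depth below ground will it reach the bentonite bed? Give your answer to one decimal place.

24.9 m

Two edge vectors: SP-101→SP-102 = (130, 45, -59), SP-101→SP-103 = (232, -70, -36).
Normal n = (SP-101→SP-102) × (SP-101→SP-103) = (-5750, -9008, -19540).
So ∂z/∂E = −n_x/n_z = −0.294268168 and ∂z/∂N = −n_y/n_z = −0.461003071.
Intercept c from SP-101: 462 + 113646.07 + 2803094.60 = 2917202.67.
At (386162, 6080672): z_contact = −113635.18 − 2803208.46 + 2917202.67 = 359.02 m.
Depth below ground = 383.9 − 359.02 = 24.9 m.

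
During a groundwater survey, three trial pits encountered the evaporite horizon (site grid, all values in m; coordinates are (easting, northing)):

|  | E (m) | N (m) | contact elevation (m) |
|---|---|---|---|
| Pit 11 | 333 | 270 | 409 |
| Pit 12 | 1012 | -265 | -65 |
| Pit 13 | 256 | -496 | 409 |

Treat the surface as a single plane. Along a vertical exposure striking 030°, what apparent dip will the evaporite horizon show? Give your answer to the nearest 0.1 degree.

15.0°

Let the plane be z = a·E + b·N + c.
Pit 12−Pit 11: 679a − 535b = −474;  Pit 13−Pit 11: −77a − 766b = 0.
Solving gives a = −0.64685, b = 0.06502.
Unit vector along 030° is (sin 30°, cos 30°) = (0.5000, 0.8660).
Slope in that direction = a·(0.5000) + b·(0.8660) = −0.26711.
Apparent dip = arctan|0.26711| = 15.0° (true dip is 33.0°, so apparent ≤ true as expected).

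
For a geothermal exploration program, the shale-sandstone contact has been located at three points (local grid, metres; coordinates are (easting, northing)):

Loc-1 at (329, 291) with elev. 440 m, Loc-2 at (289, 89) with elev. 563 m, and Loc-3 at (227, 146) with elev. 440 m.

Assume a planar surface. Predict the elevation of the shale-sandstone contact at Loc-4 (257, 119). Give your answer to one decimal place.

499.0 m

Two edge vectors: Loc-1→Loc-2 = (-40, -202, 123), Loc-1→Loc-3 = (-102, -145, 0).
Normal n = (Loc-1→Loc-2) × (Loc-1→Loc-3) = (17835, -12546, -14804).
So ∂z/∂E = −n_x/n_z = 1.20474 and ∂z/∂N = −n_y/n_z = −0.84747.
Intercept c from Loc-1: 440 − 396.36 + 246.61 = 290.25.
At (257, 119): z = 309.6 − 100.8 + 290.25 = 499.0 m.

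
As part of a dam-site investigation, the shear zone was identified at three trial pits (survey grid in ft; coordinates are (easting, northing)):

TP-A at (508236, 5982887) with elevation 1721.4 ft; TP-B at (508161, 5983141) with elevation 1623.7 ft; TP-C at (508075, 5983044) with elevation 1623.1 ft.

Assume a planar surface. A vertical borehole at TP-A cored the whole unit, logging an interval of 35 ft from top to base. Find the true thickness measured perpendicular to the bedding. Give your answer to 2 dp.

Two edge vectors: TP-A→TP-B = (-75, 254, -97.7), TP-A→TP-C = (-161, 157, -98.3).
Normal n = (TP-A→TP-B) × (TP-A→TP-C) = (-9629.3, 8357.2, 29119).
So ∂z/∂E = −n_x/n_z = 0.33069 and ∂z/∂N = −n_y/n_z = −0.28700.
|∇z| = √(a²+b²) = 0.43786, so dip δ = arctan(0.43786) = 23.65°.
True thickness = vertical thickness × cos δ = 35 × cos 23.65° = 32.06 ft.

32.06 ft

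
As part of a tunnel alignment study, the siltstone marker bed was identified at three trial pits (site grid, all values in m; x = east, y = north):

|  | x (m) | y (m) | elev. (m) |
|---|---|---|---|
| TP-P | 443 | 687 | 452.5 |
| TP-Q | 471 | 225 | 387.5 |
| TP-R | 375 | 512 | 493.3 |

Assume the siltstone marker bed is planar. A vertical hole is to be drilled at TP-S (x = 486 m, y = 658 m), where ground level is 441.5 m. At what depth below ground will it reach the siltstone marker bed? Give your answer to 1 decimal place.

Let the plane be z = a·x + b·y + c.
TP-Q−TP-P: 28a − 462b = −65;  TP-R−TP-P: −68a − 175b = 40.8.
Solving gives a = −0.83227, b = 0.09025.
Then c = 452.5 − a·443 − b·687 = 759.19.
At (486, 658): z_contact = −404.48 + 59.39 + 759.19 = 414.10 m.
Depth below ground = 441.5 − 414.10 = 27.4 m.

27.4 m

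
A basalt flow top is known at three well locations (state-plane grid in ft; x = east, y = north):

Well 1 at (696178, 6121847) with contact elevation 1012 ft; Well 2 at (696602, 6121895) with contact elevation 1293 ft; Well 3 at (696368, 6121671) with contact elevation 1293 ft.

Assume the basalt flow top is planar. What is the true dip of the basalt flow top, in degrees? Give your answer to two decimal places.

Let the plane be z = a·x + b·y + c.
Well 2−Well 1: 424a + 48b = 281;  Well 3−Well 1: 190a − 176b = 281.
Solving gives a = 0.75162, b = −0.78518.
Gradient magnitude |∇z| = √(a² + b²) = √(0.56494 + 0.61651) = 1.08694.
True dip = arctan(1.08694) = 47.39°, dipping toward NW (azimuth ≈ 316°).

47.39°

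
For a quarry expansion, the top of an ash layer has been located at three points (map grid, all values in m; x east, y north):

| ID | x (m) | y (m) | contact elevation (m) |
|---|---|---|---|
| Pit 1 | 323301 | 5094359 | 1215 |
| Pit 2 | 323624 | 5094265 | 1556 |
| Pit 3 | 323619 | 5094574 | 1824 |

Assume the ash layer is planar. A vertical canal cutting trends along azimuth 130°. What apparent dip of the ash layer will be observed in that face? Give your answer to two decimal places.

Let the plane be z = a·x + b·y + c.
Pit 2−Pit 1: 323a − 94b = 341;  Pit 3−Pit 1: 318a + 215b = 609.
Solving gives a = 1.31432, b = 0.88858.
Unit vector along 130° is (sin 130°, cos 130°) = (0.7660, -0.6428).
Slope in that direction = a·(0.7660) + b·(-0.6428) = 0.43566.
Apparent dip = arctan|0.43566| = 23.54° (true dip is 57.8°, so apparent ≤ true as expected).

23.54°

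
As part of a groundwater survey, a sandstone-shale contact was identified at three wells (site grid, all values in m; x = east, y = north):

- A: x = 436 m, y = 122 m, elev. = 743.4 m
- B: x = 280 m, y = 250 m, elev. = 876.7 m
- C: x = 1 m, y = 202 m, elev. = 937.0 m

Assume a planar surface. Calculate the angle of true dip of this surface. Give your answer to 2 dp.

Let the plane be z = a·x + b·y + c.
B−A: −156a + 128b = 133.3;  C−A: −435a + 80b = 193.6.
Solving gives a = −0.32678, b = 0.64315.
Gradient magnitude |∇z| = √(a² + b²) = √(0.10678 + 0.41364) = 0.72140.
True dip = arctan(0.72140) = 35.81°, dipping toward SSE (azimuth ≈ 153°).

35.81°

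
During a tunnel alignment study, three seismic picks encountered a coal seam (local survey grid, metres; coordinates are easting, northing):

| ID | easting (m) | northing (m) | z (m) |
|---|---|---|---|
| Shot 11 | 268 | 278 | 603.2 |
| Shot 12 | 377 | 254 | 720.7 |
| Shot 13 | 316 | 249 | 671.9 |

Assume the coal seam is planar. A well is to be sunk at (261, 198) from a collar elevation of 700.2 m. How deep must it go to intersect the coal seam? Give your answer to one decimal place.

29.5 m

Let the plane be z = a·easting + b·northing + c.
Shot 12−Shot 11: 109a − 24b = 117.5;  Shot 13−Shot 11: 48a − 29b = 68.7.
Solving gives a = 0.87541, b = −0.92001.
Then c = 603.2 − a·268 − b·278 = 624.35.
At (261, 198): z_contact = 228.48 − 182.16 + 624.35 = 670.67 m.
Depth below ground = 700.2 − 670.67 = 29.5 m.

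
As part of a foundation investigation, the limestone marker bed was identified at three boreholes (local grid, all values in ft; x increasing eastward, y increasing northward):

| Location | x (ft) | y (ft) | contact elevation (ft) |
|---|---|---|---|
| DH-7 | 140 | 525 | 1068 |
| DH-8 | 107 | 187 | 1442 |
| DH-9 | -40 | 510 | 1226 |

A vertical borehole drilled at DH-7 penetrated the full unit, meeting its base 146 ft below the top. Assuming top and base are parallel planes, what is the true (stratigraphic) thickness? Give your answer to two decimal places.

Two edge vectors: DH-7→DH-8 = (-33, -338, 374), DH-7→DH-9 = (-180, -15, 158).
Normal n = (DH-7→DH-8) × (DH-7→DH-9) = (-47794, -62106, -60345).
So ∂z/∂x = −n_x/n_z = −0.79201 and ∂z/∂y = −n_y/n_z = −1.02918.
|∇z| = √(a²+b²) = 1.29865, so dip δ = arctan(1.29865) = 52.40°.
True thickness = vertical thickness × cos δ = 146 × cos 52.40° = 89.08 ft.

89.08 ft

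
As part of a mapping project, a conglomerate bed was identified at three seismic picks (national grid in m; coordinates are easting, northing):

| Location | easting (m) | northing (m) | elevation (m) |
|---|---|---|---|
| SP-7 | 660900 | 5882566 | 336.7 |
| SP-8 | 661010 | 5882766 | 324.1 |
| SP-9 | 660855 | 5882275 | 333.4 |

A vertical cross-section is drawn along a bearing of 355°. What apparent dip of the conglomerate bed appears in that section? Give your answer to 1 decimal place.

3.2°

Let the plane be z = a·easting + b·northing + c.
SP-8−SP-7: 110a + 200b = −12.6;  SP-9−SP-7: −45a − 291b = −3.3.
Solving gives a = −0.18803, b = 0.04042.
Unit vector along 355° is (sin 355°, cos 355°) = (-0.0872, 0.9962).
Slope in that direction = a·(-0.0872) + b·(0.9962) = 0.05665.
Apparent dip = arctan|0.05665| = 3.2° (true dip is 10.9°, so apparent ≤ true as expected).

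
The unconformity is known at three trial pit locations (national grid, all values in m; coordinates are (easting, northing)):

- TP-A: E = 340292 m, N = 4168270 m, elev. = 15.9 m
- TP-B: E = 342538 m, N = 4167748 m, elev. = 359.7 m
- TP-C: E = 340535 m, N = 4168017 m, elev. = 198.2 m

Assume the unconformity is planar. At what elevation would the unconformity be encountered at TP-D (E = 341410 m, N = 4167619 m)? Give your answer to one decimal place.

Let the plane be z = a·E + b·N + c.
TP-B−TP-A: 2246a − 522b = 343.8;  TP-C−TP-A: 243a − 253b = 182.3.
Solving gives a = −0.018530467, b = −0.738351397.
Then c = 15.9 − a·340292 − b·4168270 = 3083969.65.
At (341410, 4167619): z = −6326.5 − 3077167.3 + 3083969.65 = 475.8 m.

475.8 m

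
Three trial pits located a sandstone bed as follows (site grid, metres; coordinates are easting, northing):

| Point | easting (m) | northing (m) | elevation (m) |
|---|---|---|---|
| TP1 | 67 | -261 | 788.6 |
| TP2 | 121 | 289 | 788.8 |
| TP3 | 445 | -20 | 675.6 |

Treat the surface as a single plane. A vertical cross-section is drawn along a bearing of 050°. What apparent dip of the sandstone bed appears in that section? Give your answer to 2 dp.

12.63°

Two edge vectors: TP1→TP2 = (54, 550, 0.2), TP1→TP3 = (378, 241, -113).
Normal n = (TP1→TP2) × (TP1→TP3) = (-62198.2, 6177.6, -194886).
So ∂z/∂easting = −n_x/n_z = −0.31915 and ∂z/∂northing = −n_y/n_z = 0.03170.
Unit vector along 050° is (sin 50°, cos 50°) = (0.7660, 0.6428).
Slope in that direction = a·(0.7660) + b·(0.6428) = −0.22411.
Apparent dip = arctan|0.22411| = 12.63° (true dip is 17.8°, so apparent ≤ true as expected).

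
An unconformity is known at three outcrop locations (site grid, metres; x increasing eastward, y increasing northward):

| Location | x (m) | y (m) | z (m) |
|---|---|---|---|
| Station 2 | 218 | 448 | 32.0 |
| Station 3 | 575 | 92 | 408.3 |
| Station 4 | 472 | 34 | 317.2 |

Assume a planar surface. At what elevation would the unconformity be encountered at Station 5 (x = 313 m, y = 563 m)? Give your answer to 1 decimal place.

109.3 m

Let the plane be z = a·x + b·y + c.
Station 3−Station 2: 357a − 356b = 376.3;  Station 4−Station 2: 254a − 414b = 285.2.
Solving gives a = 0.94567, b = −0.10869.
Then c = 32 − a·218 − b·448 = −125.46.
At (313, 563): z = 296.0 − 61.2 − 125.46 = 109.3 m.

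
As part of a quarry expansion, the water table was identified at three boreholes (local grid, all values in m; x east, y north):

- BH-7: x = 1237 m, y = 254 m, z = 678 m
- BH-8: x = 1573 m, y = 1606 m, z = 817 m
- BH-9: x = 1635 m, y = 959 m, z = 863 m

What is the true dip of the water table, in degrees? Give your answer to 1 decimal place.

26.8°

Let the plane be z = a·x + b·y + c.
BH-8−BH-7: 336a + 1352b = 139;  BH-9−BH-7: 398a + 705b = 185.
Solving gives a = 0.50504, b = −0.02270.
Gradient magnitude |∇z| = √(a² + b²) = √(0.25506 + 0.00052) = 0.50555.
True dip = arctan(0.50555) = 26.8°, dipping toward W (azimuth ≈ 273°).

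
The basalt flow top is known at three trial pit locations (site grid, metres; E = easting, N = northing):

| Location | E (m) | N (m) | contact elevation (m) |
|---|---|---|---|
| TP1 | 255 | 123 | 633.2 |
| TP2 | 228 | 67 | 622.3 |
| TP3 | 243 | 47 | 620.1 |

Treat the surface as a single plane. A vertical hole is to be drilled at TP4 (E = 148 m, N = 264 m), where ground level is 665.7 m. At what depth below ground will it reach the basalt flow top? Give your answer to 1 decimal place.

Let the plane be z = a·E + b·N + c.
TP2−TP1: −27a − 56b = −10.9;  TP3−TP1: −12a − 76b = −13.1.
Solving gives a = 0.06870, b = 0.16152.
Then c = 633.2 − a·255 − b·123 = 595.82.
At (148, 264): z_contact = 10.17 + 42.64 + 595.82 = 648.62 m.
Depth below ground = 665.7 − 648.62 = 17.1 m.

17.1 m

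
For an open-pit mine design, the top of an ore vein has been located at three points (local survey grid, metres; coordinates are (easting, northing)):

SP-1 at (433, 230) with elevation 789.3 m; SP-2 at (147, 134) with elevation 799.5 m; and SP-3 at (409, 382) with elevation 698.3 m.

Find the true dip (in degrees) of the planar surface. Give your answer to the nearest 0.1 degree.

30.8°

Two edge vectors: SP-1→SP-2 = (-286, -96, 10.2), SP-1→SP-3 = (-24, 152, -91).
Normal n = (SP-1→SP-2) × (SP-1→SP-3) = (7185.6, -26270.8, -45776).
So ∂z/∂E = −n_x/n_z = 0.15697 and ∂z/∂N = −n_y/n_z = −0.57390.
Gradient magnitude |∇z| = √(a² + b²) = √(0.02464 + 0.32936) = 0.59498.
True dip = arctan(0.59498) = 30.8°, dipping toward NNW (azimuth ≈ 345°).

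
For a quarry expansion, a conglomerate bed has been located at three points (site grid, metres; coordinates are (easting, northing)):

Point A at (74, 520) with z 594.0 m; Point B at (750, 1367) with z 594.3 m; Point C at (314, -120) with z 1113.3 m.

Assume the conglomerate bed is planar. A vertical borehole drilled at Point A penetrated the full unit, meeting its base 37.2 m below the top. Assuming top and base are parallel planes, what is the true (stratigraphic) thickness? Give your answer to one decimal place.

Let the plane be z = a·E + b·N + c.
Point B−Point A: 676a + 847b = 0.3;  Point C−Point A: 240a − 640b = 519.3.
Solving gives a = 0.69197, b = −0.55192.
|∇z| = √(a²+b²) = 0.88512, so dip δ = arctan(0.88512) = 41.51°.
True thickness = vertical thickness × cos δ = 37.2 × cos 41.51° = 27.9 m.

27.9 m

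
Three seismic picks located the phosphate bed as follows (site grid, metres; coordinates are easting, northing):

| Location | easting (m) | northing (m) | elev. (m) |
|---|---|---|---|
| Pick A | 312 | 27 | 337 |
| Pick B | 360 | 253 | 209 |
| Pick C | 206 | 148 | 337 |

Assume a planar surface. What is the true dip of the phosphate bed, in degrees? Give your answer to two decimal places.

34.68°

Let the plane be z = a·easting + b·northing + c.
Pick B−Pick A: 48a + 226b = −128;  Pick C−Pick A: −106a + 121b = 0.
Solving gives a = −0.52036, b = −0.45585.
Gradient magnitude |∇z| = √(a² + b²) = √(0.27077 + 0.20780) = 0.69179.
True dip = arctan(0.69179) = 34.68°, dipping toward NE (azimuth ≈ 049°).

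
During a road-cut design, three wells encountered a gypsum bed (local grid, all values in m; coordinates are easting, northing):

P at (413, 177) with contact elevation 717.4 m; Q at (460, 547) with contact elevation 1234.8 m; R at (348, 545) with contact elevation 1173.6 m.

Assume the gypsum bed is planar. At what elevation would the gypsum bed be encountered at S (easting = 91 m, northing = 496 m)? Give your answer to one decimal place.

Let the plane be z = a·easting + b·northing + c.
Q−P: 47a + 370b = 517.4;  R−P: −65a + 368b = 456.2.
Solving gives a = 0.52264, b = 1.33199.
Then c = 717.4 − a·413 − b·177 = 265.79.
At (91, 496): z = 47.6 + 660.7 + 265.79 = 974.0 m.

974.0 m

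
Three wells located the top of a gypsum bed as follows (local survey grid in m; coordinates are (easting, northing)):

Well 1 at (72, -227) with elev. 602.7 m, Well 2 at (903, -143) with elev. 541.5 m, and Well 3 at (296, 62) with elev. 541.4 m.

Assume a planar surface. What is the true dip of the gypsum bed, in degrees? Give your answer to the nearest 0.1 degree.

10.1°

Two edge vectors: Well 1→Well 2 = (831, 84, -61.2), Well 1→Well 3 = (224, 289, -61.3).
Normal n = (Well 1→Well 2) × (Well 1→Well 3) = (12537.6, 37231.5, 221343).
So ∂z/∂E = −n_x/n_z = −0.05664 and ∂z/∂N = −n_y/n_z = −0.16821.
Gradient magnitude |∇z| = √(a² + b²) = √(0.00321 + 0.02829) = 0.17749.
True dip = arctan(0.17749) = 10.1°, dipping toward NNE (azimuth ≈ 019°).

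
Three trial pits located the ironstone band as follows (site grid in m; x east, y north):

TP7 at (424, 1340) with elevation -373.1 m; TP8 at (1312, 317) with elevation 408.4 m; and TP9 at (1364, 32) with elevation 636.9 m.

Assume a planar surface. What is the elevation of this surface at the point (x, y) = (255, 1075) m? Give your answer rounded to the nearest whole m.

-149 m

Let the plane be z = a·x + b·y + c.
TP8−TP7: 888a − 1023b = 781.5;  TP9−TP7: 940a − 1308b = 1010.
Solving gives a = −0.05517, b = −0.81182.
Then c = -373.1 − a·424 − b·1340 = 738.13.
At (255, 1075): z = −14.1 − 872.7 + 738.13 = -148.6 m.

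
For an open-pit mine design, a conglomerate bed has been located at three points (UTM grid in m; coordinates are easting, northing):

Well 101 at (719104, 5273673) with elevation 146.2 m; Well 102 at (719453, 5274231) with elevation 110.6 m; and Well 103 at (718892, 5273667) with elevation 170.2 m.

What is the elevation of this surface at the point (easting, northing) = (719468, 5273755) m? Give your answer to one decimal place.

Two edge vectors: Well 101→Well 102 = (349, 558, -35.6), Well 101→Well 103 = (-212, -6, 24).
Normal n = (Well 101→Well 102) × (Well 101→Well 103) = (13178.4, -828.8, 116202).
So ∂z/∂easting = −n_x/n_z = −0.113409408 and ∂z/∂northing = −n_y/n_z = 0.007132407.
Intercept c from Well 101: 146.2 + 81553.16 − 37613.98 = 44085.37.
At (719468, 5273755): z = −81594.4 + 37614.6 + 44085.37 = 105.5 m.

105.5 m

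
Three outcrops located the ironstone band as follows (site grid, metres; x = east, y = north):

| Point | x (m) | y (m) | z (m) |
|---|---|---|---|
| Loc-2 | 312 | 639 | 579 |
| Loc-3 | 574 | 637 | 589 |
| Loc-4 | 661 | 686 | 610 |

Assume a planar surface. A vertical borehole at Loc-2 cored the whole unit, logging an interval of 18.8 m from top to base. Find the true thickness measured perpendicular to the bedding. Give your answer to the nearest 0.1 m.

Two edge vectors: Loc-2→Loc-3 = (262, -2, 10), Loc-2→Loc-4 = (349, 47, 31).
Normal n = (Loc-2→Loc-3) × (Loc-2→Loc-4) = (-532, -4632, 13012).
So ∂z/∂x = −n_x/n_z = 0.04089 and ∂z/∂y = −n_y/n_z = 0.35598.
|∇z| = √(a²+b²) = 0.35832, so dip δ = arctan(0.35832) = 19.71°.
True thickness = vertical thickness × cos δ = 18.8 × cos 19.71° = 17.7 m.

17.7 m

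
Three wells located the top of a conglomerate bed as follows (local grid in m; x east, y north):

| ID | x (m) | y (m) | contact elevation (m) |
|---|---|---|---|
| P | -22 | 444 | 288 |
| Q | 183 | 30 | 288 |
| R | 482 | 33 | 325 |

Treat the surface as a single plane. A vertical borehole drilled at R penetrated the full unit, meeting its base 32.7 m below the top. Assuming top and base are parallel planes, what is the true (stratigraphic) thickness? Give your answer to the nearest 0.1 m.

Let the plane be z = a·x + b·y + c.
Q−P: 205a − 414b = 0;  R−P: 504a − 411b = 37.
Solving gives a = 0.12313, b = 0.06097.
|∇z| = √(a²+b²) = 0.13740, so dip δ = arctan(0.13740) = 7.82°.
True thickness = vertical thickness × cos δ = 32.7 × cos 7.82° = 32.4 m.

32.4 m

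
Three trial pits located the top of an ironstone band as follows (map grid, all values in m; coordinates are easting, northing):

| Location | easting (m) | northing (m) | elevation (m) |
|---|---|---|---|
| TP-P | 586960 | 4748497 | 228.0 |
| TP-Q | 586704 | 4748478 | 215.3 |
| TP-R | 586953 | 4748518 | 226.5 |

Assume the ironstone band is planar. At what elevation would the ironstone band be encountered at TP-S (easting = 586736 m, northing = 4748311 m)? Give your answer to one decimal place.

226.0 m

Let the plane be z = a·easting + b·northing + c.
TP-Q−TP-P: −256a − 19b = −12.7;  TP-R−TP-P: −7a + 21b = −1.5.
Solving gives a = 0.053585043, b = −0.053566891.
Then c = 228 − a·586960 − b·4748497 = 223137.94.
At (586736, 4748311): z = 31440.3 − 254352.3 + 223137.94 = 226.0 m.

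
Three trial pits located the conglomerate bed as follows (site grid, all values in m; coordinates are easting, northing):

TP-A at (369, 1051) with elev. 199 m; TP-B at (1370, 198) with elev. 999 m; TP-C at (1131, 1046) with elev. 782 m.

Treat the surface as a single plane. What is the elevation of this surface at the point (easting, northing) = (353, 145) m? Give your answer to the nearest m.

223 m

Let the plane be z = a·easting + b·northing + c.
TP-B−TP-A: 1001a − 853b = 800;  TP-C−TP-A: 762a − 5b = 583.
Solving gives a = 0.76483, b = −0.04034.
Then c = 199 − a·369 − b·1051 = −40.83.
At (353, 145): z = 270.0 − 5.8 − 40.83 = 223.3 m.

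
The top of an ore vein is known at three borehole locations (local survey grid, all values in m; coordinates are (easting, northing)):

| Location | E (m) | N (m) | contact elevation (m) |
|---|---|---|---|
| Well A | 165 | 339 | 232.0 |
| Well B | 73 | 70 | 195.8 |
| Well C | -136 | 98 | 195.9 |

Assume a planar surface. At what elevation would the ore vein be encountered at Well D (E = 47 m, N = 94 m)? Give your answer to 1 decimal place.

198.5 m

Two edge vectors: Well A→Well B = (-92, -269, -36.2), Well A→Well C = (-301, -241, -36.1).
Normal n = (Well A→Well B) × (Well A→Well C) = (986.7, 7575, -58797).
So ∂z/∂E = −n_x/n_z = 0.01678 and ∂z/∂N = −n_y/n_z = 0.12883.
Intercept c from Well A: 232 − 2.77 − 43.67 = 185.56.
At (47, 94): z = 0.8 + 12.1 + 185.56 = 198.5 m.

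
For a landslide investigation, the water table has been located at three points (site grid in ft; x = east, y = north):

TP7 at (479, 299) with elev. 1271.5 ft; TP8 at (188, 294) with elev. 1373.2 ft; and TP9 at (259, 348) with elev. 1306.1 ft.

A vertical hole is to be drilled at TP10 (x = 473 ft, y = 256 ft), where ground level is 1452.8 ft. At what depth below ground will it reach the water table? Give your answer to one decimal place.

144.8 ft

Let the plane be z = a·x + b·y + c.
TP8−TP7: −291a − 5b = 101.7;  TP9−TP7: −220a + 49b = 34.6.
Solving gives a = −0.33572, b = −0.80118.
Then c = 1271.5 − a·479 − b·299 = 1671.86.
At (473, 256): z_contact = −158.79 − 205.10 + 1671.86 = 1307.97 ft.
Depth below ground = 1452.8 − 1307.97 = 144.8 ft.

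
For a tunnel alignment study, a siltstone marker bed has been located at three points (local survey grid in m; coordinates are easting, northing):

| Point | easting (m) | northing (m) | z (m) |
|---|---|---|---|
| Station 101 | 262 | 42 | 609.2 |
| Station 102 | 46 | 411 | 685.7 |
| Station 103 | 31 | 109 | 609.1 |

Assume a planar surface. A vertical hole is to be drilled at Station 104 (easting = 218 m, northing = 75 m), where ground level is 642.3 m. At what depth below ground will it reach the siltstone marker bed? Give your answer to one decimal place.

28.1 m

Let the plane be z = a·easting + b·northing + c.
Station 102−Station 101: −216a + 369b = 76.5;  Station 103−Station 101: −231a + 67b = −0.1.
Solving gives a = 0.07295, b = 0.25002.
Then c = 609.2 − a·262 − b·42 = 579.59.
At (218, 75): z_contact = 15.90 + 18.75 + 579.59 = 614.24 m.
Depth below ground = 642.3 − 614.24 = 28.1 m.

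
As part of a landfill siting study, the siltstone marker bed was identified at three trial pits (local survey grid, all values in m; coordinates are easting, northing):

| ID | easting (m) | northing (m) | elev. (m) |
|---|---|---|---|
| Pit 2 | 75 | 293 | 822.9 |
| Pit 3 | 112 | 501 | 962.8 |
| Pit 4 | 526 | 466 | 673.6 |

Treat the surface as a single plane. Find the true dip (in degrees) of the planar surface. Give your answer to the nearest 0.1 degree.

Two edge vectors: Pit 2→Pit 3 = (37, 208, 139.9), Pit 2→Pit 4 = (451, 173, -149.3).
Normal n = (Pit 2→Pit 3) × (Pit 2→Pit 4) = (-55257.1, 68619, -87407).
So ∂z/∂easting = −n_x/n_z = −0.63218 and ∂z/∂northing = −n_y/n_z = 0.78505.
Gradient magnitude |∇z| = √(a² + b²) = √(0.39965 + 0.61631) = 1.00795.
True dip = arctan(1.00795) = 45.2°, dipping toward SE (azimuth ≈ 141°).

45.2°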